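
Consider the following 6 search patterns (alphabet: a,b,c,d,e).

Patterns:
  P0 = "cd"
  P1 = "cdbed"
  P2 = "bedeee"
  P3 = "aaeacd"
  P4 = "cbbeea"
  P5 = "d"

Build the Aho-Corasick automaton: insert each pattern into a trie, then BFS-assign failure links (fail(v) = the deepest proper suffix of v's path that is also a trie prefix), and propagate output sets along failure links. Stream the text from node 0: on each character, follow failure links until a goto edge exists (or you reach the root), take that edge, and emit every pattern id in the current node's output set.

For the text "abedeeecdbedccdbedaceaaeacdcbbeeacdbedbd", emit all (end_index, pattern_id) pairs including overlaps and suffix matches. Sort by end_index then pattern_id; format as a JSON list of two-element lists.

Construct AC machine:
Trie (insert patterns):
  0='ε' goto a→12 b→6 c→1 d→23
  1='c' goto b→18 d→2
  2='cd' goto b→3  [P0 ends]
  3='cdb' goto e→4
  4='cdbe' goto d→5
  5='cdbed' goto ·  [P1 ends]
  6='b' goto e→7
  7='be' goto d→8
  8='bed' goto e→9
  9='bede' goto e→10
  10='bedee' goto e→11
  11='bedeee' goto ·  [P2 ends]
  12='a' goto a→13
  13='aa' goto e→14
  14='aae' goto a→15
  15='aaea' goto c→16
  16='aaeac' goto d→17
  17='aaeacd' goto ·  [P3 ends]
  18='cb' goto b→19
  19='cbb' goto e→20
  20='cbbe' goto e→21
  21='cbbee' goto a→22
  22='cbbeea' goto ·  [P4 ends]
  23='d' goto ·  [P5 ends]

BFS fail/out derivation:
  fail(1) 'c': from fail(0)=0 chase 'c': 0 ⇒ 0;  out=∅∪out(0)=∅
  fail(6) 'b': from fail(0)=0 chase 'b': 0 ⇒ 0;  out=∅∪out(0)=∅
  fail(12) 'a': from fail(0)=0 chase 'a': 0 ⇒ 0;  out=∅∪out(0)=∅
  fail(23) 'd': from fail(0)=0 chase 'd': 0 ⇒ 0;  out={5}∪out(0)={5}
  fail(2) 'cd': from fail(1)=0 chase 'd': 0 ⇒ 23;  out={0}∪out(23)={0,5}
  fail(7) 'be': from fail(6)=0 chase 'e': 0 ⇒ 0;  out=∅∪out(0)=∅
  fail(13) 'aa': from fail(12)=0 chase 'a': 0 ⇒ 12;  out=∅∪out(12)=∅
  fail(18) 'cb': from fail(1)=0 chase 'b': 0 ⇒ 6;  out=∅∪out(6)=∅
  fail(3) 'cdb': from fail(2)=23 chase 'b': 23→0 ⇒ 6;  out=∅∪out(6)=∅
  fail(8) 'bed': from fail(7)=0 chase 'd': 0 ⇒ 23;  out=∅∪out(23)={5}
  fail(14) 'aae': from fail(13)=12 chase 'e': 12→0 ⇒ 0;  out=∅∪out(0)=∅
  fail(19) 'cbb': from fail(18)=6 chase 'b': 6→0 ⇒ 6;  out=∅∪out(6)=∅
  fail(4) 'cdbe': from fail(3)=6 chase 'e': 6 ⇒ 7;  out=∅∪out(7)=∅
  fail(9) 'bede': from fail(8)=23 chase 'e': 23→0 ⇒ 0;  out=∅∪out(0)=∅
  fail(15) 'aaea': from fail(14)=0 chase 'a': 0 ⇒ 12;  out=∅∪out(12)=∅
  fail(20) 'cbbe': from fail(19)=6 chase 'e': 6 ⇒ 7;  out=∅∪out(7)=∅
  fail(5) 'cdbed': from fail(4)=7 chase 'd': 7 ⇒ 8;  out={1}∪out(8)={1,5}
  fail(10) 'bedee': from fail(9)=0 chase 'e': 0 ⇒ 0;  out=∅∪out(0)=∅
  fail(16) 'aaeac': from fail(15)=12 chase 'c': 12→0 ⇒ 1;  out=∅∪out(1)=∅
  fail(21) 'cbbee': from fail(20)=7 chase 'e': 7→0 ⇒ 0;  out=∅∪out(0)=∅
  fail(11) 'bedeee': from fail(10)=0 chase 'e': 0 ⇒ 0;  out={2}∪out(0)={2}
  fail(17) 'aaeacd': from fail(16)=1 chase 'd': 1 ⇒ 2;  out={3}∪out(2)={0,3,5}
  fail(22) 'cbbeea': from fail(21)=0 chase 'a': 0 ⇒ 12;  out={4}∪out(12)={4}

Scan:
i=0 'a': node 0→12
i=1 'b': node 12→6 (via fail)
i=2 'e': node 6→7
i=3 'd': node 7→8  emit P5@[3:3]
i=4 'e': node 8→9
i=5 'e': node 9→10
i=6 'e': node 10→11  emit P2@[1:6]
i=7 'c': node 11→1 (via fail)
i=8 'd': node 1→2  emit P0@[7:8],P5@[8:8]
i=9 'b': node 2→3
i=10 'e': node 3→4
i=11 'd': node 4→5  emit P1@[7:11],P5@[11:11]
i=12 'c': node 5→1 (via fail)
i=13 'c': node 1→1 (via fail)
i=14 'd': node 1→2  emit P0@[13:14],P5@[14:14]
i=15 'b': node 2→3
i=16 'e': node 3→4
i=17 'd': node 4→5  emit P1@[13:17],P5@[17:17]
i=18 'a': node 5→12 (via fail)
i=19 'c': node 12→1 (via fail)
i=20 'e': node 1→0 (via fail)
i=21 'a': node 0→12
i=22 'a': node 12→13
i=23 'e': node 13→14
i=24 'a': node 14→15
i=25 'c': node 15→16
i=26 'd': node 16→17  emit P0@[25:26],P3@[21:26],P5@[26:26]
i=27 'c': node 17→1 (via fail)
i=28 'b': node 1→18
i=29 'b': node 18→19
i=30 'e': node 19→20
i=31 'e': node 20→21
i=32 'a': node 21→22  emit P4@[27:32]
i=33 'c': node 22→1 (via fail)
i=34 'd': node 1→2  emit P0@[33:34],P5@[34:34]
i=35 'b': node 2→3
i=36 'e': node 3→4
i=37 'd': node 4→5  emit P1@[33:37],P5@[37:37]
i=38 'b': node 5→6 (via fail)
i=39 'd': node 6→23 (via fail)  emit P5@[39:39]

All matches (sorted): [[3,5],[6,2],[8,0],[8,5],[11,1],[11,5],[14,0],[14,5],[17,1],[17,5],[26,0],[26,3],[26,5],[32,4],[34,0],[34,5],[37,1],[37,5],[39,5]]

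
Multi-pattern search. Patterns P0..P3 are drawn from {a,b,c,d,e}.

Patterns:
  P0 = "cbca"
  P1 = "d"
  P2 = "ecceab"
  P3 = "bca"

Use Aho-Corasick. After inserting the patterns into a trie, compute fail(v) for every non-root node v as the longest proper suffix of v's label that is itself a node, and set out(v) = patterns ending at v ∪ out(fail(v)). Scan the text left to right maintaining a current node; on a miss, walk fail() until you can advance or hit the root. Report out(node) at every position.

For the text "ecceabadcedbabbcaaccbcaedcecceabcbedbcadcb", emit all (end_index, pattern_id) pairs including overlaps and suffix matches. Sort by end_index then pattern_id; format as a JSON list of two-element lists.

Build automaton:
Trie (insert patterns):
  n0 'ε': b→12 c→1 d→5 e→6
  n1 'c': b→2
  n2 'cb': c→3
  n3 'cbc': a→4
  n4 'cbca': ·  [P0 ends]
  n5 'd': ·  [P1 ends]
  n6 'e': c→7
  n7 'ec': c→8
  n8 'ecc': e→9
  n9 'ecce': a→10
  n10 'eccea': b→11
  n11 'ecceab': ·  [P2 ends]
  n12 'b': c→13
  n13 'bc': a→14
  n14 'bca': ·  [P3 ends]

Failure links (BFS by depth):
  n1('c'): parent n0 fail=0; on 'c' 0 → fail=0;  out ∅∪∅=∅
  n5('d'): parent n0 fail=0; on 'd' 0 → fail=0;  out {1}∪∅={1}
  n6('e'): parent n0 fail=0; on 'e' 0 → fail=0;  out ∅∪∅=∅
  n12('b'): parent n0 fail=0; on 'b' 0 → fail=0;  out ∅∪∅=∅
  n2('cb'): parent n1 fail=0; on 'b' 0 → fail=12;  out ∅∪∅=∅
  n7('ec'): parent n6 fail=0; on 'c' 0 → fail=1;  out ∅∪∅=∅
  n13('bc'): parent n12 fail=0; on 'c' 0 → fail=1;  out ∅∪∅=∅
  n3('cbc'): parent n2 fail=12; on 'c' 12 → fail=13;  out ∅∪∅=∅
  n8('ecc'): parent n7 fail=1; on 'c' 1→0 → fail=1;  out ∅∪∅=∅
  n14('bca'): parent n13 fail=1; on 'a' 1→0 → fail=0;  out {3}∪∅={3}
  n4('cbca'): parent n3 fail=13; on 'a' 13 → fail=14;  out {0}∪{3}={0,3}
  n9('ecce'): parent n8 fail=1; on 'e' 1→0 → fail=6;  out ∅∪∅=∅
  n10('eccea'): parent n9 fail=6; on 'a' 6→0 → fail=0;  out ∅∪∅=∅
  n11('ecceab'): parent n10 fail=0; on 'b' 0 → fail=12;  out {2}∪∅={2}

Run:
i=0 'e': node 0→6
i=1 'c': node 6→7
i=2 'c': node 7→8
i=3 'e': node 8→9
i=4 'a': node 9→10
i=5 'b': node 10→11  ** P2@[0:5]
i=6 'a': node 11→0 ·f
i=7 'd': node 0→5  ** P1@[7:7]
i=8 'c': node 5→1 ·f
i=9 'e': node 1→6 ·f
i=10 'd': node 6→5 ·f  ** P1@[10:10]
i=11 'b': node 5→12 ·f
i=12 'a': node 12→0 ·f
i=13 'b': node 0→12
i=14 'b': node 12→12 ·f
i=15 'c': node 12→13
i=16 'a': node 13→14  ** P3@[14:16]
i=17 'a': node 14→0 ·f
i=18 'c': node 0→1
i=19 'c': node 1→1 ·f
i=20 'b': node 1→2
i=21 'c': node 2→3
i=22 'a': node 3→4  ** P0@[19:22],P3@[20:22]
i=23 'e': node 4→6 ·f
i=24 'd': node 6→5 ·f  ** P1@[24:24]
i=25 'c': node 5→1 ·f
i=26 'e': node 1→6 ·f
i=27 'c': node 6→7
i=28 'c': node 7→8
i=29 'e': node 8→9
i=30 'a': node 9→10
i=31 'b': node 10→11  ** P2@[26:31]
i=32 'c': node 11→13 ·f
i=33 'b': node 13→2 ·f
i=34 'e': node 2→6 ·f
i=35 'd': node 6→5 ·f  ** P1@[35:35]
i=36 'b': node 5→12 ·f
i=37 'c': node 12→13
i=38 'a': node 13→14  ** P3@[36:38]
i=39 'd': node 14→5 ·f  ** P1@[39:39]
i=40 'c': node 5→1 ·f
i=41 'b': node 1→2

Result: [[5,2],[7,1],[10,1],[16,3],[22,0],[22,3],[24,1],[31,2],[35,1],[38,3],[39,1]]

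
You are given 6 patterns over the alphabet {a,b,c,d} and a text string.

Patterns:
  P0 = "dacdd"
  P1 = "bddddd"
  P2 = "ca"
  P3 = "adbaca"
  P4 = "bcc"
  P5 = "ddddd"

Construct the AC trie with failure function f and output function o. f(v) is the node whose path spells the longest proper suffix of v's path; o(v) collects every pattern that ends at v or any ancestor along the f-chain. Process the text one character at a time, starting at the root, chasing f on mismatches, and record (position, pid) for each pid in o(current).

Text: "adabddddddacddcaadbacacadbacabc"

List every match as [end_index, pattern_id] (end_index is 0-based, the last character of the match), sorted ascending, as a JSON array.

Build automaton:
Trie nodes:
  0='ε' goto a→14 b→6 c→12 d→1
  1='d' goto a→2 d→22
  2='da' goto c→3
  3='dac' goto d→4
  4='dacd' goto d→5
  5='dacdd' goto ·  [P0 ends]
  6='b' goto c→20 d→7
  7='bd' goto d→8
  8='bdd' goto d→9
  9='bddd' goto d→10
  10='bdddd' goto d→11
  11='bddddd' goto ·  [P1 ends]
  12='c' goto a→13
  13='ca' goto ·  [P2 ends]
  14='a' goto d→15
  15='ad' goto b→16
  16='adb' goto a→17
  17='adba' goto c→18
  18='adbac' goto a→19
  19='adbaca' goto ·  [P3 ends]
  20='bc' goto c→21
  21='bcc' goto ·  [P4 ends]
  22='dd' goto d→23
  23='ddd' goto d→24
  24='dddd' goto d→25
  25='ddddd' goto ·  [P5 ends]

BFS fail/out derivation:
  n1('d'): parent n0 fail=0; on 'd' 0 → fail=0;  out ∅∪∅=∅
  n6('b'): parent n0 fail=0; on 'b' 0 → fail=0;  out ∅∪∅=∅
  n12('c'): parent n0 fail=0; on 'c' 0 → fail=0;  out ∅∪∅=∅
  n14('a'): parent n0 fail=0; on 'a' 0 → fail=0;  out ∅∪∅=∅
  n2('da'): parent n1 fail=0; on 'a' 0 → fail=14;  out ∅∪∅=∅
  n7('bd'): parent n6 fail=0; on 'd' 0 → fail=1;  out ∅∪∅=∅
  n13('ca'): parent n12 fail=0; on 'a' 0 → fail=14;  out {2}∪∅={2}
  n15('ad'): parent n14 fail=0; on 'd' 0 → fail=1;  out ∅∪∅=∅
  n20('bc'): parent n6 fail=0; on 'c' 0 → fail=12;  out ∅∪∅=∅
  n22('dd'): parent n1 fail=0; on 'd' 0 → fail=1;  out ∅∪∅=∅
  n3('dac'): parent n2 fail=14; on 'c' 14→0 → fail=12;  out ∅∪∅=∅
  n8('bdd'): parent n7 fail=1; on 'd' 1 → fail=22;  out ∅∪∅=∅
  n16('adb'): parent n15 fail=1; on 'b' 1→0 → fail=6;  out ∅∪∅=∅
  n21('bcc'): parent n20 fail=12; on 'c' 12→0 → fail=12;  out {4}∪∅={4}
  n23('ddd'): parent n22 fail=1; on 'd' 1 → fail=22;  out ∅∪∅=∅
  n4('dacd'): parent n3 fail=12; on 'd' 12→0 → fail=1;  out ∅∪∅=∅
  n9('bddd'): parent n8 fail=22; on 'd' 22 → fail=23;  out ∅∪∅=∅
  n17('adba'): parent n16 fail=6; on 'a' 6→0 → fail=14;  out ∅∪∅=∅
  n24('dddd'): parent n23 fail=22; on 'd' 22 → fail=23;  out ∅∪∅=∅
  n5('dacdd'): parent n4 fail=1; on 'd' 1 → fail=22;  out {0}∪∅={0}
  n10('bdddd'): parent n9 fail=23; on 'd' 23 → fail=24;  out ∅∪∅=∅
  n18('adbac'): parent n17 fail=14; on 'c' 14→0 → fail=12;  out ∅∪∅=∅
  n25('ddddd'): parent n24 fail=23; on 'd' 23 → fail=24;  out {5}∪∅={5}
  n11('bddddd'): parent n10 fail=24; on 'd' 24 → fail=25;  out {1}∪{5}={1,5}
  n19('adbaca'): parent n18 fail=12; on 'a' 12 → fail=13;  out {3}∪{2}={2,3}

Run:
[0] read 'a'  n0⇒n14
[1] read 'd'  n14⇒n15
[2] read 'a'  n15⇒n2 (fail-walked)
[3] read 'b'  n2⇒n6 (fail-walked)
[4] read 'd'  n6⇒n7
[5] read 'd'  n7⇒n8
[6] read 'd'  n8⇒n9
[7] read 'd'  n9⇒n10
[8] read 'd'  n10⇒n11  emit P1@[3:8],P5@[4:8]
[9] read 'd'  n11⇒n25 (fail-walked)  emit P5@[5:9]
[10] read 'a'  n25⇒n2 (fail-walked)
[11] read 'c'  n2⇒n3
[12] read 'd'  n3⇒n4
[13] read 'd'  n4⇒n5  emit P0@[9:13]
[14] read 'c'  n5⇒n12 (fail-walked)
[15] read 'a'  n12⇒n13  emit P2@[14:15]
[16] read 'a'  n13⇒n14 (fail-walked)
[17] read 'd'  n14⇒n15
[18] read 'b'  n15⇒n16
[19] read 'a'  n16⇒n17
[20] read 'c'  n17⇒n18
[21] read 'a'  n18⇒n19  emit P2@[20:21],P3@[16:21]
[22] read 'c'  n19⇒n12 (fail-walked)
[23] read 'a'  n12⇒n13  emit P2@[22:23]
[24] read 'd'  n13⇒n15 (fail-walked)
[25] read 'b'  n15⇒n16
[26] read 'a'  n16⇒n17
[27] read 'c'  n17⇒n18
[28] read 'a'  n18⇒n19  emit P2@[27:28],P3@[23:28]
[29] read 'b'  n19⇒n6 (fail-walked)
[30] read 'c'  n6⇒n20

Result: [[8,1],[8,5],[9,5],[13,0],[15,2],[21,2],[21,3],[23,2],[28,2],[28,3]]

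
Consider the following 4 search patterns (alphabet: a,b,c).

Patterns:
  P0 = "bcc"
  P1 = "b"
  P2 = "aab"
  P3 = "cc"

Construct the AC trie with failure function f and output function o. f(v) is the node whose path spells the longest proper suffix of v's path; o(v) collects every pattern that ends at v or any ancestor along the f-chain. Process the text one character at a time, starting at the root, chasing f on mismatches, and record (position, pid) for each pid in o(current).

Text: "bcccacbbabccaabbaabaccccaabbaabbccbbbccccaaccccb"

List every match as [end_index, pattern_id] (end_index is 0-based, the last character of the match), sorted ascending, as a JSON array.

Build:
Trie nodes:
  n0 'ε': a→4 b→1 c→7
  n1 'b': c→2  ←P1
  n2 'bc': c→3
  n3 'bcc': ·  ←P0
  n4 'a': a→5
  n5 'aa': b→6
  n6 'aab': ·  ←P2
  n7 'c': c→8
  n8 'cc': ·  ←P3

BFS fail/out derivation:
  n1('b'): parent n0 fail=0; on 'b' 0 → fail=0;  out {1}∪∅={1}
  n4('a'): parent n0 fail=0; on 'a' 0 → fail=0;  out ∅∪∅=∅
  n7('c'): parent n0 fail=0; on 'c' 0 → fail=0;  out ∅∪∅=∅
  n2('bc'): parent n1 fail=0; on 'c' 0 → fail=7;  out ∅∪∅=∅
  n5('aa'): parent n4 fail=0; on 'a' 0 → fail=4;  out ∅∪∅=∅
  n8('cc'): parent n7 fail=0; on 'c' 0 → fail=7;  out {3}∪∅={3}
  n3('bcc'): parent n2 fail=7; on 'c' 7 → fail=8;  out {0}∪{3}={0,3}
  n6('aab'): parent n5 fail=4; on 'b' 4→0 → fail=1;  out {2}∪{1}={1,2}

Text stream:
i=0 'b': node 0→1  emit P1@[0:0]
i=1 'c': node 1→2
i=2 'c': node 2→3  emit P0@[0:2],P3@[1:2]
i=3 'c': node 3→8 (fail-walked)  emit P3@[2:3]
i=4 'a': node 8→4 (fail-walked)
i=5 'c': node 4→7 (fail-walked)
i=6 'b': node 7→1 (fail-walked)  emit P1@[6:6]
i=7 'b': node 1→1 (fail-walked)  emit P1@[7:7]
i=8 'a': node 1→4 (fail-walked)
i=9 'b': node 4→1 (fail-walked)  emit P1@[9:9]
i=10 'c': node 1→2
i=11 'c': node 2→3  emit P0@[9:11],P3@[10:11]
i=12 'a': node 3→4 (fail-walked)
i=13 'a': node 4→5
i=14 'b': node 5→6  emit P1@[14:14],P2@[12:14]
i=15 'b': node 6→1 (fail-walked)  emit P1@[15:15]
i=16 'a': node 1→4 (fail-walked)
i=17 'a': node 4→5
i=18 'b': node 5→6  emit P1@[18:18],P2@[16:18]
i=19 'a': node 6→4 (fail-walked)
i=20 'c': node 4→7 (fail-walked)
i=21 'c': node 7→8  emit P3@[20:21]
i=22 'c': node 8→8 (fail-walked)  emit P3@[21:22]
i=23 'c': node 8→8 (fail-walked)  emit P3@[22:23]
i=24 'a': node 8→4 (fail-walked)
i=25 'a': node 4→5
i=26 'b': node 5→6  emit P1@[26:26],P2@[24:26]
i=27 'b': node 6→1 (fail-walked)  emit P1@[27:27]
i=28 'a': node 1→4 (fail-walked)
i=29 'a': node 4→5
i=30 'b': node 5→6  emit P1@[30:30],P2@[28:30]
i=31 'b': node 6→1 (fail-walked)  emit P1@[31:31]
i=32 'c': node 1→2
i=33 'c': node 2→3  emit P0@[31:33],P3@[32:33]
i=34 'b': node 3→1 (fail-walked)  emit P1@[34:34]
i=35 'b': node 1→1 (fail-walked)  emit P1@[35:35]
i=36 'b': node 1→1 (fail-walked)  emit P1@[36:36]
i=37 'c': node 1→2
i=38 'c': node 2→3  emit P0@[36:38],P3@[37:38]
i=39 'c': node 3→8 (fail-walked)  emit P3@[38:39]
i=40 'c': node 8→8 (fail-walked)  emit P3@[39:40]
i=41 'a': node 8→4 (fail-walked)
i=42 'a': node 4→5
i=43 'c': node 5→7 (fail-walked)
i=44 'c': node 7→8  emit P3@[43:44]
i=45 'c': node 8→8 (fail-walked)  emit P3@[44:45]
i=46 'c': node 8→8 (fail-walked)  emit P3@[45:46]
i=47 'b': node 8→1 (fail-walked)  emit P1@[47:47]

Result: [[0,1],[2,0],[2,3],[3,3],[6,1],[7,1],[9,1],[11,0],[11,3],[14,1],[14,2],[15,1],[18,1],[18,2],[21,3],[22,3],[23,3],[26,1],[26,2],[27,1],[30,1],[30,2],[31,1],[33,0],[33,3],[34,1],[35,1],[36,1],[38,0],[38,3],[39,3],[40,3],[44,3],[45,3],[46,3],[47,1]]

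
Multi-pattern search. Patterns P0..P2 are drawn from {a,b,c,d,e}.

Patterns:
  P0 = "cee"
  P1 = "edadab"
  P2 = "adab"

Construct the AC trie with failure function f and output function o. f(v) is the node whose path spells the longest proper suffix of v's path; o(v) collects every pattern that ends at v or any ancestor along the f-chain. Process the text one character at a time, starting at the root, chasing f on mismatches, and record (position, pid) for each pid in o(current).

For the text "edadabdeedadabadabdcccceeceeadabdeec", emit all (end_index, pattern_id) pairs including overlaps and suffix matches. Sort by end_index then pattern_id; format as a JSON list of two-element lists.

Construct AC machine:
Trie nodes:
  n0 'ε': a→10 c→1 e→4
  n1 'c': e→2
  n2 'ce': e→3
  n3 'cee': ·  [P0 ends]
  n4 'e': d→5
  n5 'ed': a→6
  n6 'eda': d→7
  n7 'edad': a→8
  n8 'edada': b→9
  n9 'edadab': ·  [P1 ends]
  n10 'a': d→11
  n11 'ad': a→12
  n12 'ada': b→13
  n13 'adab': ·  [P2 ends]

BFS fail/out derivation:
  fail(1) 'c': from fail(0)=0 chase 'c': 0 ⇒ 0;  out=∅∪out(0)=∅
  fail(4) 'e': from fail(0)=0 chase 'e': 0 ⇒ 0;  out=∅∪out(0)=∅
  fail(10) 'a': from fail(0)=0 chase 'a': 0 ⇒ 0;  out=∅∪out(0)=∅
  fail(2) 'ce': from fail(1)=0 chase 'e': 0 ⇒ 4;  out=∅∪out(4)=∅
  fail(5) 'ed': from fail(4)=0 chase 'd': 0 ⇒ 0;  out=∅∪out(0)=∅
  fail(11) 'ad': from fail(10)=0 chase 'd': 0 ⇒ 0;  out=∅∪out(0)=∅
  fail(3) 'cee': from fail(2)=4 chase 'e': 4→0 ⇒ 4;  out={0}∪out(4)={0}
  fail(6) 'eda': from fail(5)=0 chase 'a': 0 ⇒ 10;  out=∅∪out(10)=∅
  fail(12) 'ada': from fail(11)=0 chase 'a': 0 ⇒ 10;  out=∅∪out(10)=∅
  fail(7) 'edad': from fail(6)=10 chase 'd': 10 ⇒ 11;  out=∅∪out(11)=∅
  fail(13) 'adab': from fail(12)=10 chase 'b': 10→0 ⇒ 0;  out={2}∪out(0)={2}
  fail(8) 'edada': from fail(7)=11 chase 'a': 11 ⇒ 12;  out=∅∪out(12)=∅
  fail(9) 'edadab': from fail(8)=12 chase 'b': 12 ⇒ 13;  out={1}∪out(13)={1,2}

Text stream:
pos 0 'e': at 4
pos 1 'd': at 5
pos 2 'a': at 6
pos 3 'd': at 7
pos 4 'a': at 8
pos 5 'b': at 9  ** P1@[0:5],P2@[2:5]
pos 6 'd': at 0 (fail-walked)
pos 7 'e': at 4
pos 8 'e': at 4 (fail-walked)
pos 9 'd': at 5
pos 10 'a': at 6
pos 11 'd': at 7
pos 12 'a': at 8
pos 13 'b': at 9  ** P1@[8:13],P2@[10:13]
pos 14 'a': at 10 (fail-walked)
pos 15 'd': at 11
pos 16 'a': at 12
pos 17 'b': at 13  ** P2@[14:17]
pos 18 'd': at 0 (fail-walked)
pos 19 'c': at 1
pos 20 'c': at 1 (fail-walked)
pos 21 'c': at 1 (fail-walked)
pos 22 'c': at 1 (fail-walked)
pos 23 'e': at 2
pos 24 'e': at 3  ** P0@[22:24]
pos 25 'c': at 1 (fail-walked)
pos 26 'e': at 2
pos 27 'e': at 3  ** P0@[25:27]
pos 28 'a': at 10 (fail-walked)
pos 29 'd': at 11
pos 30 'a': at 12
pos 31 'b': at 13  ** P2@[28:31]
pos 32 'd': at 0 (fail-walked)
pos 33 'e': at 4
pos 34 'e': at 4 (fail-walked)
pos 35 'c': at 1 (fail-walked)

Result: [[5,1],[5,2],[13,1],[13,2],[17,2],[24,0],[27,0],[31,2]]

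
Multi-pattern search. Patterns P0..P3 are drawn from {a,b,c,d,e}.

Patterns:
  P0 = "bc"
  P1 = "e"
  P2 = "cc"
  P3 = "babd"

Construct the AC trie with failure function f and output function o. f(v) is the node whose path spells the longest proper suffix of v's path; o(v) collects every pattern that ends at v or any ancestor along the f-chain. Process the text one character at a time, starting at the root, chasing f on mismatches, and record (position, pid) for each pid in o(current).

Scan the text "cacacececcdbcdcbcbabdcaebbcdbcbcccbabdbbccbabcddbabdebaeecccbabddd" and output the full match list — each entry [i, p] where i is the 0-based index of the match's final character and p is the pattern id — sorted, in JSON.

Build:
Trie (insert patterns):
  n0 'ε': b→1 c→4 e→3
  n1 'b': a→6 c→2
  n2 'bc': ·  ←P0
  n3 'e': ·  ←P1
  n4 'c': c→5
  n5 'cc': ·  ←P2
  n6 'ba': b→7
  n7 'bab': d→8
  n8 'babd': ·  ←P3

BFS fail/out derivation:
  n1('b'): parent n0 fail=0; on 'b' 0 → fail=0;  out ∅∪∅=∅
  n3('e'): parent n0 fail=0; on 'e' 0 → fail=0;  out {1}∪∅={1}
  n4('c'): parent n0 fail=0; on 'c' 0 → fail=0;  out ∅∪∅=∅
  n2('bc'): parent n1 fail=0; on 'c' 0 → fail=4;  out {0}∪∅={0}
  n5('cc'): parent n4 fail=0; on 'c' 0 → fail=4;  out {2}∪∅={2}
  n6('ba'): parent n1 fail=0; on 'a' 0 → fail=0;  out ∅∪∅=∅
  n7('bab'): parent n6 fail=0; on 'b' 0 → fail=1;  out ∅∪∅=∅
  n8('babd'): parent n7 fail=1; on 'd' 1→0 → fail=0;  out {3}∪∅={3}

Text stream:
i=0 'c': node 0→4
i=1 'a': node 4→0 ·f
i=2 'c': node 0→4
i=3 'a': node 4→0 ·f
i=4 'c': node 0→4
i=5 'e': node 4→3 ·f  → match P1@[5:5]
i=6 'c': node 3→4 ·f
i=7 'e': node 4→3 ·f  → match P1@[7:7]
i=8 'c': node 3→4 ·f
i=9 'c': node 4→5  → match P2@[8:9]
i=10 'd': node 5→0 ·f
i=11 'b': node 0→1
i=12 'c': node 1→2  → match P0@[11:12]
i=13 'd': node 2→0 ·f
i=14 'c': node 0→4
i=15 'b': node 4→1 ·f
i=16 'c': node 1→2  → match P0@[15:16]
i=17 'b': node 2→1 ·f
i=18 'a': node 1→6
i=19 'b': node 6→7
i=20 'd': node 7→8  → match P3@[17:20]
i=21 'c': node 8→4 ·f
i=22 'a': node 4→0 ·f
i=23 'e': node 0→3  → match P1@[23:23]
i=24 'b': node 3→1 ·f
i=25 'b': node 1→1 ·f
i=26 'c': node 1→2  → match P0@[25:26]
i=27 'd': node 2→0 ·f
i=28 'b': node 0→1
i=29 'c': node 1→2  → match P0@[28:29]
i=30 'b': node 2→1 ·f
i=31 'c': node 1→2  → match P0@[30:31]
i=32 'c': node 2→5 ·f  → match P2@[31:32]
i=33 'c': node 5→5 ·f  → match P2@[32:33]
i=34 'b': node 5→1 ·f
i=35 'a': node 1→6
i=36 'b': node 6→7
i=37 'd': node 7→8  → match P3@[34:37]
i=38 'b': node 8→1 ·f
i=39 'b': node 1→1 ·f
i=40 'c': node 1→2  → match P0@[39:40]
i=41 'c': node 2→5 ·f  → match P2@[40:41]
i=42 'b': node 5→1 ·f
i=43 'a': node 1→6
i=44 'b': node 6→7
i=45 'c': node 7→2 ·f  → match P0@[44:45]
i=46 'd': node 2→0 ·f
i=47 'd': node 0→0
i=48 'b': node 0→1
i=49 'a': node 1→6
i=50 'b': node 6→7
i=51 'd': node 7→8  → match P3@[48:51]
i=52 'e': node 8→3 ·f  → match P1@[52:52]
i=53 'b': node 3→1 ·f
i=54 'a': node 1→6
i=55 'e': node 6→3 ·f  → match P1@[55:55]
i=56 'e': node 3→3 ·f  → match P1@[56:56]
i=57 'c': node 3→4 ·f
i=58 'c': node 4→5  → match P2@[57:58]
i=59 'c': node 5→5 ·f  → match P2@[58:59]
i=60 'b': node 5→1 ·f
i=61 'a': node 1→6
i=62 'b': node 6→7
i=63 'd': node 7→8  → match P3@[60:63]
i=64 'd': node 8→0 ·f
i=65 'd': node 0→0

Result: [[5,1],[7,1],[9,2],[12,0],[16,0],[20,3],[23,1],[26,0],[29,0],[31,0],[32,2],[33,2],[37,3],[40,0],[41,2],[45,0],[51,3],[52,1],[55,1],[56,1],[58,2],[59,2],[63,3]]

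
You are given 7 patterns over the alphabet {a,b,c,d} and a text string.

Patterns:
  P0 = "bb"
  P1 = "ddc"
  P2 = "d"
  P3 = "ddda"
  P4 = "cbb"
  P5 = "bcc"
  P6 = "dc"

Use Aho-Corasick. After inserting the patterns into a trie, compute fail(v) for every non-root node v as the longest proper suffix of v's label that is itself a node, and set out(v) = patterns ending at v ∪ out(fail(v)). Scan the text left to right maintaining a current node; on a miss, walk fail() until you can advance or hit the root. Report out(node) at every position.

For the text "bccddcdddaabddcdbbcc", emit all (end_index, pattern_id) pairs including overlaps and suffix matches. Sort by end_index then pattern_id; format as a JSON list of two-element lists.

Build:
Trie (insert patterns):
  0='ε' goto b→1 c→8 d→3
  1='b' goto b→2 c→11
  2='bb' goto ·  ←P0
  3='d' goto c→13 d→4  ←P2
  4='dd' goto c→5 d→6
  5='ddc' goto ·  ←P1
  6='ddd' goto a→7
  7='ddda' goto ·  ←P3
  8='c' goto b→9
  9='cb' goto b→10
  10='cbb' goto ·  ←P4
  11='bc' goto c→12
  12='bcc' goto ·  ←P5
  13='dc' goto ·  ←P6

BFS fail/out derivation:
  n1('b'): parent n0 fail=0; on 'b' 0 → fail=0;  out ∅∪∅=∅
  n3('d'): parent n0 fail=0; on 'd' 0 → fail=0;  out {2}∪∅={2}
  n8('c'): parent n0 fail=0; on 'c' 0 → fail=0;  out ∅∪∅=∅
  n2('bb'): parent n1 fail=0; on 'b' 0 → fail=1;  out {0}∪∅={0}
  n4('dd'): parent n3 fail=0; on 'd' 0 → fail=3;  out ∅∪{2}={2}
  n9('cb'): parent n8 fail=0; on 'b' 0 → fail=1;  out ∅∪∅=∅
  n11('bc'): parent n1 fail=0; on 'c' 0 → fail=8;  out ∅∪∅=∅
  n13('dc'): parent n3 fail=0; on 'c' 0 → fail=8;  out {6}∪∅={6}
  n5('ddc'): parent n4 fail=3; on 'c' 3 → fail=13;  out {1}∪{6}={1,6}
  n6('ddd'): parent n4 fail=3; on 'd' 3 → fail=4;  out ∅∪{2}={2}
  n10('cbb'): parent n9 fail=1; on 'b' 1 → fail=2;  out {4}∪{0}={0,4}
  n12('bcc'): parent n11 fail=8; on 'c' 8→0 → fail=8;  out {5}∪∅={5}
  n7('ddda'): parent n6 fail=4; on 'a' 4→3→0 → fail=0;  out {3}∪∅={3}

Text stream:
i=0 'b': node 0→1
i=1 'c': node 1→11
i=2 'c': node 11→12  → match P5@[0:2]
i=3 'd': node 12→3 (via fail)  → match P2@[3:3]
i=4 'd': node 3→4  → match P2@[4:4]
i=5 'c': node 4→5  → match P1@[3:5],P6@[4:5]
i=6 'd': node 5→3 (via fail)  → match P2@[6:6]
i=7 'd': node 3→4  → match P2@[7:7]
i=8 'd': node 4→6  → match P2@[8:8]
i=9 'a': node 6→7  → match P3@[6:9]
i=10 'a': node 7→0 (via fail)
i=11 'b': node 0→1
i=12 'd': node 1→3 (via fail)  → match P2@[12:12]
i=13 'd': node 3→4  → match P2@[13:13]
i=14 'c': node 4→5  → match P1@[12:14],P6@[13:14]
i=15 'd': node 5→3 (via fail)  → match P2@[15:15]
i=16 'b': node 3→1 (via fail)
i=17 'b': node 1→2  → match P0@[16:17]
i=18 'c': node 2→11 (via fail)
i=19 'c': node 11→12  → match P5@[17:19]

Matches: [[2,5],[3,2],[4,2],[5,1],[5,6],[6,2],[7,2],[8,2],[9,3],[12,2],[13,2],[14,1],[14,6],[15,2],[17,0],[19,5]]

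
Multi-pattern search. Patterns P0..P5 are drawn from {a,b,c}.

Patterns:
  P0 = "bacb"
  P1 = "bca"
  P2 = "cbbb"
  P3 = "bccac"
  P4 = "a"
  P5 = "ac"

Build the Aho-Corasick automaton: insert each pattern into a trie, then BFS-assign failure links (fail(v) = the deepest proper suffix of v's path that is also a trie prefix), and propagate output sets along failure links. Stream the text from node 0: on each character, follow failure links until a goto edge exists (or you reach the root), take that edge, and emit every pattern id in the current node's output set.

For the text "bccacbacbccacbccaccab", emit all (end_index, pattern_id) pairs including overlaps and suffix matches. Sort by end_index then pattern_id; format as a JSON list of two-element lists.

Build:
Trie nodes:
  n0 'ε': a→14 b→1 c→7
  n1 'b': a→2 c→5
  n2 'ba': c→3
  n3 'bac': b→4
  n4 'bacb': ·  ←P0
  n5 'bc': a→6 c→11
  n6 'bca': ·  ←P1
  n7 'c': b→8
  n8 'cb': b→9
  n9 'cbb': b→10
  n10 'cbbb': ·  ←P2
  n11 'bcc': a→12
  n12 'bcca': c→13
  n13 'bccac': ·  ←P3
  n14 'a': c→15  ←P4
  n15 'ac': ·  ←P5

Failure links (BFS by depth):
  n1('b'): parent n0 fail=0; on 'b' 0 → fail=0;  out ∅∪∅=∅
  n7('c'): parent n0 fail=0; on 'c' 0 → fail=0;  out ∅∪∅=∅
  n14('a'): parent n0 fail=0; on 'a' 0 → fail=0;  out {4}∪∅={4}
  n2('ba'): parent n1 fail=0; on 'a' 0 → fail=14;  out ∅∪{4}={4}
  n5('bc'): parent n1 fail=0; on 'c' 0 → fail=7;  out ∅∪∅=∅
  n8('cb'): parent n7 fail=0; on 'b' 0 → fail=1;  out ∅∪∅=∅
  n15('ac'): parent n14 fail=0; on 'c' 0 → fail=7;  out {5}∪∅={5}
  n3('bac'): parent n2 fail=14; on 'c' 14 → fail=15;  out ∅∪{5}={5}
  n6('bca'): parent n5 fail=7; on 'a' 7→0 → fail=14;  out {1}∪{4}={1,4}
  n9('cbb'): parent n8 fail=1; on 'b' 1→0 → fail=1;  out ∅∪∅=∅
  n11('bcc'): parent n5 fail=7; on 'c' 7→0 → fail=7;  out ∅∪∅=∅
  n4('bacb'): parent n3 fail=15; on 'b' 15→7 → fail=8;  out {0}∪∅={0}
  n10('cbbb'): parent n9 fail=1; on 'b' 1→0 → fail=1;  out {2}∪∅={2}
  n12('bcca'): parent n11 fail=7; on 'a' 7→0 → fail=14;  out ∅∪{4}={4}
  n13('bccac'): parent n12 fail=14; on 'c' 14 → fail=15;  out {3}∪{5}={3,5}

Run:
[0] read 'b'  n0⇒n1
[1] read 'c'  n1⇒n5
[2] read 'c'  n5⇒n11
[3] read 'a'  n11⇒n12  → match P4@[3:3]
[4] read 'c'  n12⇒n13  → match P3@[0:4],P5@[3:4]
[5] read 'b'  n13⇒n8 (via fail)
[6] read 'a'  n8⇒n2 (via fail)  → match P4@[6:6]
[7] read 'c'  n2⇒n3  → match P5@[6:7]
[8] read 'b'  n3⇒n4  → match P0@[5:8]
[9] read 'c'  n4⇒n5 (via fail)
[10] read 'c'  n5⇒n11
[11] read 'a'  n11⇒n12  → match P4@[11:11]
[12] read 'c'  n12⇒n13  → match P3@[8:12],P5@[11:12]
[13] read 'b'  n13⇒n8 (via fail)
[14] read 'c'  n8⇒n5 (via fail)
[15] read 'c'  n5⇒n11
[16] read 'a'  n11⇒n12  → match P4@[16:16]
[17] read 'c'  n12⇒n13  → match P3@[13:17],P5@[16:17]
[18] read 'c'  n13⇒n7 (via fail)
[19] read 'a'  n7⇒n14 (via fail)  → match P4@[19:19]
[20] read 'b'  n14⇒n1 (via fail)

Matches: [[3,4],[4,3],[4,5],[6,4],[7,5],[8,0],[11,4],[12,3],[12,5],[16,4],[17,3],[17,5],[19,4]]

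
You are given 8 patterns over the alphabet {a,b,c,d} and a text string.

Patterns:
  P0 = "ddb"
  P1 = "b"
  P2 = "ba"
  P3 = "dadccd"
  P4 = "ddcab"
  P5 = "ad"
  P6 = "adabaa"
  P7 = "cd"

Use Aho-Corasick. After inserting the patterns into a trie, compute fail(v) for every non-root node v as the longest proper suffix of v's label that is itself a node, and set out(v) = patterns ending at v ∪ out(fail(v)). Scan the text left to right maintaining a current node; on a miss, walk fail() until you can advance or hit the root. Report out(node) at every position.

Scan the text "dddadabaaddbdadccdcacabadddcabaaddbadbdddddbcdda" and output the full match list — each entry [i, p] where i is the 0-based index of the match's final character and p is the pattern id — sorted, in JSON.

Build:
Trie nodes:
  n0 'ε': a→14 b→4 c→20 d→1
  n1 'd': a→6 d→2
  n2 'dd': b→3 c→11
  n3 'ddb': ·  [P0 ends]
  n4 'b': a→5  [P1 ends]
  n5 'ba': ·  [P2 ends]
  n6 'da': d→7
  n7 'dad': c→8
  n8 'dadc': c→9
  n9 'dadcc': d→10
  n10 'dadccd': ·  [P3 ends]
  n11 'ddc': a→12
  n12 'ddca': b→13
  n13 'ddcab': ·  [P4 ends]
  n14 'a': d→15
  n15 'ad': a→16  [P5 ends]
  n16 'ada': b→17
  n17 'adab': a→18
  n18 'adaba': a→19
  n19 'adabaa': ·  [P6 ends]
  n20 'c': d→21
  n21 'cd': ·  [P7 ends]

Failure links (BFS by depth):
  n1('d'): parent n0 fail=0; on 'd' 0 → fail=0;  out ∅∪∅=∅
  n4('b'): parent n0 fail=0; on 'b' 0 → fail=0;  out {1}∪∅={1}
  n14('a'): parent n0 fail=0; on 'a' 0 → fail=0;  out ∅∪∅=∅
  n20('c'): parent n0 fail=0; on 'c' 0 → fail=0;  out ∅∪∅=∅
  n2('dd'): parent n1 fail=0; on 'd' 0 → fail=1;  out ∅∪∅=∅
  n5('ba'): parent n4 fail=0; on 'a' 0 → fail=14;  out {2}∪∅={2}
  n6('da'): parent n1 fail=0; on 'a' 0 → fail=14;  out ∅∪∅=∅
  n15('ad'): parent n14 fail=0; on 'd' 0 → fail=1;  out {5}∪∅={5}
  n21('cd'): parent n20 fail=0; on 'd' 0 → fail=1;  out {7}∪∅={7}
  n3('ddb'): parent n2 fail=1; on 'b' 1→0 → fail=4;  out {0}∪{1}={0,1}
  n7('dad'): parent n6 fail=14; on 'd' 14 → fail=15;  out ∅∪{5}={5}
  n11('ddc'): parent n2 fail=1; on 'c' 1→0 → fail=20;  out ∅∪∅=∅
  n16('ada'): parent n15 fail=1; on 'a' 1 → fail=6;  out ∅∪∅=∅
  n8('dadc'): parent n7 fail=15; on 'c' 15→1→0 → fail=20;  out ∅∪∅=∅
  n12('ddca'): parent n11 fail=20; on 'a' 20→0 → fail=14;  out ∅∪∅=∅
  n17('adab'): parent n16 fail=6; on 'b' 6→14→0 → fail=4;  out ∅∪{1}={1}
  n9('dadcc'): parent n8 fail=20; on 'c' 20→0 → fail=20;  out ∅∪∅=∅
  n13('ddcab'): parent n12 fail=14; on 'b' 14→0 → fail=4;  out {4}∪{1}={1,4}
  n18('adaba'): parent n17 fail=4; on 'a' 4 → fail=5;  out ∅∪{2}={2}
  n10('dadccd'): parent n9 fail=20; on 'd' 20 → fail=21;  out {3}∪{7}={3,7}
  n19('adabaa'): parent n18 fail=5; on 'a' 5→14→0 → fail=14;  out {6}∪∅={6}

Run:
[0] read 'd'  n0⇒n1
[1] read 'd'  n1⇒n2
[2] read 'd'  n2⇒n2 (fail-walked)
[3] read 'a'  n2⇒n6 (fail-walked)
[4] read 'd'  n6⇒n7  emit P5@[3:4]
[5] read 'a'  n7⇒n16 (fail-walked)
[6] read 'b'  n16⇒n17  emit P1@[6:6]
[7] read 'a'  n17⇒n18  emit P2@[6:7]
[8] read 'a'  n18⇒n19  emit P6@[3:8]
[9] read 'd'  n19⇒n15 (fail-walked)  emit P5@[8:9]
[10] read 'd'  n15⇒n2 (fail-walked)
[11] read 'b'  n2⇒n3  emit P0@[9:11],P1@[11:11]
[12] read 'd'  n3⇒n1 (fail-walked)
[13] read 'a'  n1⇒n6
[14] read 'd'  n6⇒n7  emit P5@[13:14]
[15] read 'c'  n7⇒n8
[16] read 'c'  n8⇒n9
[17] read 'd'  n9⇒n10  emit P3@[12:17],P7@[16:17]
[18] read 'c'  n10⇒n20 (fail-walked)
[19] read 'a'  n20⇒n14 (fail-walked)
[20] read 'c'  n14⇒n20 (fail-walked)
[21] read 'a'  n20⇒n14 (fail-walked)
[22] read 'b'  n14⇒n4 (fail-walked)  emit P1@[22:22]
[23] read 'a'  n4⇒n5  emit P2@[22:23]
[24] read 'd'  n5⇒n15 (fail-walked)  emit P5@[23:24]
[25] read 'd'  n15⇒n2 (fail-walked)
[26] read 'd'  n2⇒n2 (fail-walked)
[27] read 'c'  n2⇒n11
[28] read 'a'  n11⇒n12
[29] read 'b'  n12⇒n13  emit P1@[29:29],P4@[25:29]
[30] read 'a'  n13⇒n5 (fail-walked)  emit P2@[29:30]
[31] read 'a'  n5⇒n14 (fail-walked)
[32] read 'd'  n14⇒n15  emit P5@[31:32]
[33] read 'd'  n15⇒n2 (fail-walked)
[34] read 'b'  n2⇒n3  emit P0@[32:34],P1@[34:34]
[35] read 'a'  n3⇒n5 (fail-walked)  emit P2@[34:35]
[36] read 'd'  n5⇒n15 (fail-walked)  emit P5@[35:36]
[37] read 'b'  n15⇒n4 (fail-walked)  emit P1@[37:37]
[38] read 'd'  n4⇒n1 (fail-walked)
[39] read 'd'  n1⇒n2
[40] read 'd'  n2⇒n2 (fail-walked)
[41] read 'd'  n2⇒n2 (fail-walked)
[42] read 'd'  n2⇒n2 (fail-walked)
[43] read 'b'  n2⇒n3  emit P0@[41:43],P1@[43:43]
[44] read 'c'  n3⇒n20 (fail-walked)
[45] read 'd'  n20⇒n21  emit P7@[44:45]
[46] read 'd'  n21⇒n2 (fail-walked)
[47] read 'a'  n2⇒n6 (fail-walked)

Result: [[4,5],[6,1],[7,2],[8,6],[9,5],[11,0],[11,1],[14,5],[17,3],[17,7],[22,1],[23,2],[24,5],[29,1],[29,4],[30,2],[32,5],[34,0],[34,1],[35,2],[36,5],[37,1],[43,0],[43,1],[45,7]]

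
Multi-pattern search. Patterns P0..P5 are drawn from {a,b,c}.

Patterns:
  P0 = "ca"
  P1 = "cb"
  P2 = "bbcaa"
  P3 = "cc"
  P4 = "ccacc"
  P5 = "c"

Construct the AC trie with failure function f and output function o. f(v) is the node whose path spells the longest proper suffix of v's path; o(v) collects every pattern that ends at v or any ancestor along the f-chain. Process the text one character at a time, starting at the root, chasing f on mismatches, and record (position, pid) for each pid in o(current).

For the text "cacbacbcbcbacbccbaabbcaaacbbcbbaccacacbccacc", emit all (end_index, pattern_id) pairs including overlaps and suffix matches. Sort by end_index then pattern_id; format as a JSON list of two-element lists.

Construct AC machine:
Trie nodes:
  n0 'ε': b→4 c→1
  n1 'c': a→2 b→3 c→9  ←P5
  n2 'ca': ·  ←P0
  n3 'cb': ·  ←P1
  n4 'b': b→5
  n5 'bb': c→6
  n6 'bbc': a→7
  n7 'bbca': a→8
  n8 'bbcaa': ·  ←P2
  n9 'cc': a→10  ←P3
  n10 'cca': c→11
  n11 'ccac': c→12
  n12 'ccacc': ·  ←P4

BFS fail/out derivation:
  n1('c'): parent n0 fail=0; on 'c' 0 → fail=0;  out {5}∪∅={5}
  n4('b'): parent n0 fail=0; on 'b' 0 → fail=0;  out ∅∪∅=∅
  n2('ca'): parent n1 fail=0; on 'a' 0 → fail=0;  out {0}∪∅={0}
  n3('cb'): parent n1 fail=0; on 'b' 0 → fail=4;  out {1}∪∅={1}
  n5('bb'): parent n4 fail=0; on 'b' 0 → fail=4;  out ∅∪∅=∅
  n9('cc'): parent n1 fail=0; on 'c' 0 → fail=1;  out {3}∪{5}={3,5}
  n6('bbc'): parent n5 fail=4; on 'c' 4→0 → fail=1;  out ∅∪{5}={5}
  n10('cca'): parent n9 fail=1; on 'a' 1 → fail=2;  out ∅∪{0}={0}
  n7('bbca'): parent n6 fail=1; on 'a' 1 → fail=2;  out ∅∪{0}={0}
  n11('ccac'): parent n10 fail=2; on 'c' 2→0 → fail=1;  out ∅∪{5}={5}
  n8('bbcaa'): parent n7 fail=2; on 'a' 2→0 → fail=0;  out {2}∪∅={2}
  n12('ccacc'): parent n11 fail=1; on 'c' 1 → fail=9;  out {4}∪{3,5}={3,4,5}

Run:
i=0 'c': node 0→1  emit P5@[0:0]
i=1 'a': node 1→2  emit P0@[0:1]
i=2 'c': node 2→1 (via fail)  emit P5@[2:2]
i=3 'b': node 1→3  emit P1@[2:3]
i=4 'a': node 3→0 (via fail)
i=5 'c': node 0→1  emit P5@[5:5]
i=6 'b': node 1→3  emit P1@[5:6]
i=7 'c': node 3→1 (via fail)  emit P5@[7:7]
i=8 'b': node 1→3  emit P1@[7:8]
i=9 'c': node 3→1 (via fail)  emit P5@[9:9]
i=10 'b': node 1→3  emit P1@[9:10]
i=11 'a': node 3→0 (via fail)
i=12 'c': node 0→1  emit P5@[12:12]
i=13 'b': node 1→3  emit P1@[12:13]
i=14 'c': node 3→1 (via fail)  emit P5@[14:14]
i=15 'c': node 1→9  emit P3@[14:15],P5@[15:15]
i=16 'b': node 9→3 (via fail)  emit P1@[15:16]
i=17 'a': node 3→0 (via fail)
i=18 'a': node 0→0
i=19 'b': node 0→4
i=20 'b': node 4→5
i=21 'c': node 5→6  emit P5@[21:21]
i=22 'a': node 6→7  emit P0@[21:22]
i=23 'a': node 7→8  emit P2@[19:23]
i=24 'a': node 8→0 (via fail)
i=25 'c': node 0→1  emit P5@[25:25]
i=26 'b': node 1→3  emit P1@[25:26]
i=27 'b': node 3→5 (via fail)
i=28 'c': node 5→6  emit P5@[28:28]
i=29 'b': node 6→3 (via fail)  emit P1@[28:29]
i=30 'b': node 3→5 (via fail)
i=31 'a': node 5→0 (via fail)
i=32 'c': node 0→1  emit P5@[32:32]
i=33 'c': node 1→9  emit P3@[32:33],P5@[33:33]
i=34 'a': node 9→10  emit P0@[33:34]
i=35 'c': node 10→11  emit P5@[35:35]
i=36 'a': node 11→2 (via fail)  emit P0@[35:36]
i=37 'c': node 2→1 (via fail)  emit P5@[37:37]
i=38 'b': node 1→3  emit P1@[37:38]
i=39 'c': node 3→1 (via fail)  emit P5@[39:39]
i=40 'c': node 1→9  emit P3@[39:40],P5@[40:40]
i=41 'a': node 9→10  emit P0@[40:41]
i=42 'c': node 10→11  emit P5@[42:42]
i=43 'c': node 11→12  emit P3@[42:43],P4@[39:43],P5@[43:43]

Result: [[0,5],[1,0],[2,5],[3,1],[5,5],[6,1],[7,5],[8,1],[9,5],[10,1],[12,5],[13,1],[14,5],[15,3],[15,5],[16,1],[21,5],[22,0],[23,2],[25,5],[26,1],[28,5],[29,1],[32,5],[33,3],[33,5],[34,0],[35,5],[36,0],[37,5],[38,1],[39,5],[40,3],[40,5],[41,0],[42,5],[43,3],[43,4],[43,5]]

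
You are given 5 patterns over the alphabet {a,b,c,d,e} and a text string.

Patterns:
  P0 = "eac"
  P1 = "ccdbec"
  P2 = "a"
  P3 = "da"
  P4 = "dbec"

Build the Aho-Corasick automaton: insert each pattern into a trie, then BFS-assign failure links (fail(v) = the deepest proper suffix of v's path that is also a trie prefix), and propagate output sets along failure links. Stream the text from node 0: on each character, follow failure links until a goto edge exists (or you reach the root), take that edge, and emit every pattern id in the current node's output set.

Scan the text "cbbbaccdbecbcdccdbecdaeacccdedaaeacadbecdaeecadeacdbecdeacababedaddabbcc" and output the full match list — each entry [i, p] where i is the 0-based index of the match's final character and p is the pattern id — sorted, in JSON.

Build:
Trie (insert patterns):
  0='ε' goto a→10 c→4 d→11 e→1
  1='e' goto a→2
  2='ea' goto c→3
  3='eac' goto ·  [P0 ends]
  4='c' goto c→5
  5='cc' goto d→6
  6='ccd' goto b→7
  7='ccdb' goto e→8
  8='ccdbe' goto c→9
  9='ccdbec' goto ·  [P1 ends]
  10='a' goto ·  [P2 ends]
  11='d' goto a→12 b→13
  12='da' goto ·  [P3 ends]
  13='db' goto e→14
  14='dbe' goto c→15
  15='dbec' goto ·  [P4 ends]

Failure links (BFS by depth):
  fail(1) 'e': from fail(0)=0 chase 'e': 0 ⇒ 0;  out=∅∪out(0)=∅
  fail(4) 'c': from fail(0)=0 chase 'c': 0 ⇒ 0;  out=∅∪out(0)=∅
  fail(10) 'a': from fail(0)=0 chase 'a': 0 ⇒ 0;  out={2}∪out(0)={2}
  fail(11) 'd': from fail(0)=0 chase 'd': 0 ⇒ 0;  out=∅∪out(0)=∅
  fail(2) 'ea': from fail(1)=0 chase 'a': 0 ⇒ 10;  out=∅∪out(10)={2}
  fail(5) 'cc': from fail(4)=0 chase 'c': 0 ⇒ 4;  out=∅∪out(4)=∅
  fail(12) 'da': from fail(11)=0 chase 'a': 0 ⇒ 10;  out={3}∪out(10)={2,3}
  fail(13) 'db': from fail(11)=0 chase 'b': 0 ⇒ 0;  out=∅∪out(0)=∅
  fail(3) 'eac': from fail(2)=10 chase 'c': 10→0 ⇒ 4;  out={0}∪out(4)={0}
  fail(6) 'ccd': from fail(5)=4 chase 'd': 4→0 ⇒ 11;  out=∅∪out(11)=∅
  fail(14) 'dbe': from fail(13)=0 chase 'e': 0 ⇒ 1;  out=∅∪out(1)=∅
  fail(7) 'ccdb': from fail(6)=11 chase 'b': 11 ⇒ 13;  out=∅∪out(13)=∅
  fail(15) 'dbec': from fail(14)=1 chase 'c': 1→0 ⇒ 4;  out={4}∪out(4)={4}
  fail(8) 'ccdbe': from fail(7)=13 chase 'e': 13 ⇒ 14;  out=∅∪out(14)=∅
  fail(9) 'ccdbec': from fail(8)=14 chase 'c': 14 ⇒ 15;  out={1}∪out(15)={1,4}

Run:
[0] read 'c'  n0⇒n4
[1] read 'b'  n4⇒n0 (via fail)
[2] read 'b'  n0⇒n0
[3] read 'b'  n0⇒n0
[4] read 'a'  n0⇒n10  emit P2@[4:4]
[5] read 'c'  n10⇒n4 (via fail)
[6] read 'c'  n4⇒n5
[7] read 'd'  n5⇒n6
[8] read 'b'  n6⇒n7
[9] read 'e'  n7⇒n8
[10] read 'c'  n8⇒n9  emit P1@[5:10],P4@[7:10]
[11] read 'b'  n9⇒n0 (via fail)
[12] read 'c'  n0⇒n4
[13] read 'd'  n4⇒n11 (via fail)
[14] read 'c'  n11⇒n4 (via fail)
[15] read 'c'  n4⇒n5
[16] read 'd'  n5⇒n6
[17] read 'b'  n6⇒n7
[18] read 'e'  n7⇒n8
[19] read 'c'  n8⇒n9  emit P1@[14:19],P4@[16:19]
[20] read 'd'  n9⇒n11 (via fail)
[21] read 'a'  n11⇒n12  emit P2@[21:21],P3@[20:21]
[22] read 'e'  n12⇒n1 (via fail)
[23] read 'a'  n1⇒n2  emit P2@[23:23]
[24] read 'c'  n2⇒n3  emit P0@[22:24]
[25] read 'c'  n3⇒n5 (via fail)
[26] read 'c'  n5⇒n5 (via fail)
[27] read 'd'  n5⇒n6
[28] read 'e'  n6⇒n1 (via fail)
[29] read 'd'  n1⇒n11 (via fail)
[30] read 'a'  n11⇒n12  emit P2@[30:30],P3@[29:30]
[31] read 'a'  n12⇒n10 (via fail)  emit P2@[31:31]
[32] read 'e'  n10⇒n1 (via fail)
[33] read 'a'  n1⇒n2  emit P2@[33:33]
[34] read 'c'  n2⇒n3  emit P0@[32:34]
[35] read 'a'  n3⇒n10 (via fail)  emit P2@[35:35]
[36] read 'd'  n10⇒n11 (via fail)
[37] read 'b'  n11⇒n13
[38] read 'e'  n13⇒n14
[39] read 'c'  n14⇒n15  emit P4@[36:39]
[40] read 'd'  n15⇒n11 (via fail)
[41] read 'a'  n11⇒n12  emit P2@[41:41],P3@[40:41]
[42] read 'e'  n12⇒n1 (via fail)
[43] read 'e'  n1⇒n1 (via fail)
[44] read 'c'  n1⇒n4 (via fail)
[45] read 'a'  n4⇒n10 (via fail)  emit P2@[45:45]
[46] read 'd'  n10⇒n11 (via fail)
[47] read 'e'  n11⇒n1 (via fail)
[48] read 'a'  n1⇒n2  emit P2@[48:48]
[49] read 'c'  n2⇒n3  emit P0@[47:49]
[50] read 'd'  n3⇒n11 (via fail)
[51] read 'b'  n11⇒n13
[52] read 'e'  n13⇒n14
[53] read 'c'  n14⇒n15  emit P4@[50:53]
[54] read 'd'  n15⇒n11 (via fail)
[55] read 'e'  n11⇒n1 (via fail)
[56] read 'a'  n1⇒n2  emit P2@[56:56]
[57] read 'c'  n2⇒n3  emit P0@[55:57]
[58] read 'a'  n3⇒n10 (via fail)  emit P2@[58:58]
[59] read 'b'  n10⇒n0 (via fail)
[60] read 'a'  n0⇒n10  emit P2@[60:60]
[61] read 'b'  n10⇒n0 (via fail)
[62] read 'e'  n0⇒n1
[63] read 'd'  n1⇒n11 (via fail)
[64] read 'a'  n11⇒n12  emit P2@[64:64],P3@[63:64]
[65] read 'd'  n12⇒n11 (via fail)
[66] read 'd'  n11⇒n11 (via fail)
[67] read 'a'  n11⇒n12  emit P2@[67:67],P3@[66:67]
[68] read 'b'  n12⇒n0 (via fail)
[69] read 'b'  n0⇒n0
[70] read 'c'  n0⇒n4
[71] read 'c'  n4⇒n5

All matches (sorted): [[4,2],[10,1],[10,4],[19,1],[19,4],[21,2],[21,3],[23,2],[24,0],[30,2],[30,3],[31,2],[33,2],[34,0],[35,2],[39,4],[41,2],[41,3],[45,2],[48,2],[49,0],[53,4],[56,2],[57,0],[58,2],[60,2],[64,2],[64,3],[67,2],[67,3]]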